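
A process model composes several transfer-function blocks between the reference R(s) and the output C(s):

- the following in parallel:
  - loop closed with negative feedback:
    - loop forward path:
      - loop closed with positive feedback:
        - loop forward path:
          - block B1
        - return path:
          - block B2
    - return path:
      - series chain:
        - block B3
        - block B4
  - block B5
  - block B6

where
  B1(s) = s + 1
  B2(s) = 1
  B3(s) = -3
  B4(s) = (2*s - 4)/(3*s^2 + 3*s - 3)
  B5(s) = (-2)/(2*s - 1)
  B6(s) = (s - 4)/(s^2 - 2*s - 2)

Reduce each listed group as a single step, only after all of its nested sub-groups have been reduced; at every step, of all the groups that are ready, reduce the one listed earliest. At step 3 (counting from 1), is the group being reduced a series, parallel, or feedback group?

The answer is feedback.

Reasoning:
1. feedback reduction of B1, B2
2. reduce the series chain B3, B4
3. apply the feedback formula to [B1/(1-B1*B2)], (B3*B4)
4. parallel reduction of [[B1/(1-B1*B2)]/(1+[B1/(1-B1*B2)]*(B3*B4))], B5, B6
So the answer for step 3 is feedback.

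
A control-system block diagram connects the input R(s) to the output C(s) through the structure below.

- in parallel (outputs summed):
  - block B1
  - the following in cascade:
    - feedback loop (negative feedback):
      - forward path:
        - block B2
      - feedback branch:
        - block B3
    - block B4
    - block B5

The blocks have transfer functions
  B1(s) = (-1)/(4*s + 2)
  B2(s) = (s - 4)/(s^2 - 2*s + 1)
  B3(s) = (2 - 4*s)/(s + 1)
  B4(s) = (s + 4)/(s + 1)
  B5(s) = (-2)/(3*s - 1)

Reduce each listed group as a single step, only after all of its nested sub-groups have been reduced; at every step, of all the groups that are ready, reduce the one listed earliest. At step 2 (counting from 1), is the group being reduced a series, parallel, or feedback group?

Step 1 - apply the feedback formula to B2, B3
Step 2 - combine [B2/(1+B2*B3)], B4, B5 in series
Step 3 - sum the parallel branches B1, ([B2/(1+B2*B3)]*B4*B5)
At step 2 the group reduced is series.

Final answer: series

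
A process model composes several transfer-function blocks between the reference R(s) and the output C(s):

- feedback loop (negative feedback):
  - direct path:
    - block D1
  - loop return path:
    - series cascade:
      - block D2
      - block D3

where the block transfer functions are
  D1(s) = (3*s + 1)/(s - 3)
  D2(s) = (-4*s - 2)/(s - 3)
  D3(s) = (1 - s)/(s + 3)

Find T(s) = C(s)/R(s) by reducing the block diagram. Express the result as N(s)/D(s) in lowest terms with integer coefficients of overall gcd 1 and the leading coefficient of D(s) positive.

(1) multiply D2, D3 (series) = (4*s^2 - 2*s - 2)/(s^2 - 9)
(2) collapse the loop (D1 forward, (D2*D3) return): this yields T(s), and no further normalization is needed

Therefore the answer is (3*s^3 + s^2 - 27*s - 9)/(13*s^3 - 5*s^2 - 17*s + 25).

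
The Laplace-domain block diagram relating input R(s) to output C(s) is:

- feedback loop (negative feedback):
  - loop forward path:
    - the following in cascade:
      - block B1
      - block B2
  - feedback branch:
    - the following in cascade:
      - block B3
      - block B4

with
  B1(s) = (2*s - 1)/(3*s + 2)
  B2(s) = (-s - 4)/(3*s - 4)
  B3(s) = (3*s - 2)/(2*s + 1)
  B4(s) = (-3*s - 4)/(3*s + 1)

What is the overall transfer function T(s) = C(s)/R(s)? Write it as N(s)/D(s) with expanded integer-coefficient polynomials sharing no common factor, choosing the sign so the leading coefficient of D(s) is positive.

[1] reduce the series chain B1, B2: (-2*s^2 - 7*s + 4)/(9*s^2 - 6*s - 8)
[2] combine B3, B4 in series: (-9*s^2 - 6*s + 8)/(6*s^2 + 5*s + 1)
[3] feedback reduction of (B1*B2), (B3*B4); the result is T(s) itself (integer coefficients, no common factor, positive leading denominator coefficient)

Hence the answer: (-12*s^4 - 52*s^3 - 13*s^2 + 13*s + 4)/(72*s^4 + 84*s^3 - 79*s^2 - 126*s + 24)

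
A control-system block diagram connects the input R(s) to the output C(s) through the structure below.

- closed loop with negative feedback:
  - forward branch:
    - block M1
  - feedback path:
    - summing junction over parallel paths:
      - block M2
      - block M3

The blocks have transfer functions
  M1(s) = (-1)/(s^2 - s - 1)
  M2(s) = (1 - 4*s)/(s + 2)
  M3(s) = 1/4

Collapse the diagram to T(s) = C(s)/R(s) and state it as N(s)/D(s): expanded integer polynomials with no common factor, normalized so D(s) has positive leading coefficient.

Step 1: parallel reduction of M2, M3: (6 - 15*s)/(4*s + 8)
Step 2: apply the feedback formula to M1, (M2+M3), which is the overall transfer function T(s) = C(s)/R(s) in lowest terms

Answer: (-4*s - 8)/(4*s^3 + 4*s^2 + 3*s - 14)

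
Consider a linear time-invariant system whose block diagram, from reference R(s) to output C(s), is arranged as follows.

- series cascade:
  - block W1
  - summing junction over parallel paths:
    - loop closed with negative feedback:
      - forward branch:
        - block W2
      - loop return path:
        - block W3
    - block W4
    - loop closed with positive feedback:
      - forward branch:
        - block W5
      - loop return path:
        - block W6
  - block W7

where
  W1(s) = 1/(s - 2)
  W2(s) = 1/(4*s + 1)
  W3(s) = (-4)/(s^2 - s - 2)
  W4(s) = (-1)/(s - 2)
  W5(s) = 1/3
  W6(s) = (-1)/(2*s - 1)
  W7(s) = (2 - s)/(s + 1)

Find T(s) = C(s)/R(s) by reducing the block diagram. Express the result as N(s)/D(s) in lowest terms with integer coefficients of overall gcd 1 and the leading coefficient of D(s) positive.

The answer is (-8*s^5 + 44*s^4 - 11*s^3 - 81*s^2 - 54*s + 32)/(24*s^6 - 50*s^5 - 70*s^4 + 82*s^3 + 126*s^2 + 24*s - 24).

Reasoning:
[1] reduce the feedback loop with forward W2 and return W3: (s^2 - s - 2)/(4*s^3 - 3*s^2 - 9*s - 6)
[2] apply the feedback formula to W5, W6: (2*s - 1)/(6*s - 2)
[3] reduce the parallel group [W2/(1+W2*W3)], W4, [W5/(1-W5*W6)]: (8*s^5 - 44*s^4 + 11*s^3 + 81*s^2 + 54*s - 32)/(24*s^5 - 74*s^4 + 4*s^3 + 78*s^2 + 48*s - 24)
[4] cascade W1, ([W2/(1+W2*W3)]+W4+[W5/(1-W5*W6)]), W7, which is the overall transfer function T(s) = C(s)/R(s) in lowest terms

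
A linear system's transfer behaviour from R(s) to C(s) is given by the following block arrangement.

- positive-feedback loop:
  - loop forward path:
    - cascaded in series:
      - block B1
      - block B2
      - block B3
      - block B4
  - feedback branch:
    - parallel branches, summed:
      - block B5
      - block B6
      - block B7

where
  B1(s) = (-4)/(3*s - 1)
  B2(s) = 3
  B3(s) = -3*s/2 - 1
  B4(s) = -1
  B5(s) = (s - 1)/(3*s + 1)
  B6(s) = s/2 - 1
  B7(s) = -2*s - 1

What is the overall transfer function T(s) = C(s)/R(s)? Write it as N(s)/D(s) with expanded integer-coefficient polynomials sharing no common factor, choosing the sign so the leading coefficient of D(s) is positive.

Step 1. cascade B1, B2, B3, B4: (-18*s - 12)/(3*s - 1)
Step 2. reduce the parallel group B5, B6, B7: (-9*s^2 - 13*s - 6)/(6*s + 2)
Step 3. apply the feedback formula to (B1*B2*B3*B4), (B5+B6+B7), giving the overall T(s)

Hence the answer: (54*s^2 + 54*s + 12)/(81*s^3 + 162*s^2 + 132*s + 37)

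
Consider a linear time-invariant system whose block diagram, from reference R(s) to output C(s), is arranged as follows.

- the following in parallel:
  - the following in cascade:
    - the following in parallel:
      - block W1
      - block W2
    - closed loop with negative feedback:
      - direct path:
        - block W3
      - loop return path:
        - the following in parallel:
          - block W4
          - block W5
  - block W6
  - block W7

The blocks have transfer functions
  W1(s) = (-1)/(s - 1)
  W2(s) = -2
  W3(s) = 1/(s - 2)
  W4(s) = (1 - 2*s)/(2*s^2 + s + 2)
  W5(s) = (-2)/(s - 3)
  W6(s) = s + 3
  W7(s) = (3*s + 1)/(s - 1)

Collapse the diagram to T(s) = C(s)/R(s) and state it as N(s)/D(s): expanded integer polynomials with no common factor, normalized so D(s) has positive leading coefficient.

The answer is (2*s^6 + s^5 - 50*s^4 + 46*s^3 + s^2 + 34*s - 16)/(2*s^5 - 11*s^4 + 12*s^3 - 2*s^2 + 4*s - 5).

Reasoning:
Step 1: combine W1, W2 in parallel: (1 - 2*s)/(s - 1)
Step 2: add W4, W5 (parallel): (-6*s^2 + 5*s - 7)/(2*s^3 - 5*s^2 - s - 6)
Step 3: close the feedback loop around W3, (W4+W5): (2*s^3 - 5*s^2 - s - 6)/(2*s^4 - 9*s^3 + 3*s^2 + s + 5)
Step 4: series reduction of (W1+W2), [W3/(1+W3*(W4+W5))]: (-4*s^4 + 12*s^3 - 3*s^2 + 11*s - 6)/(2*s^5 - 11*s^4 + 12*s^3 - 2*s^2 + 4*s - 5)
Step 5: sum the parallel branches ((W1+W2)*[W3/(1+W3*(W4+W5))]), W6, W7: this yields T(s), and no further normalization is needed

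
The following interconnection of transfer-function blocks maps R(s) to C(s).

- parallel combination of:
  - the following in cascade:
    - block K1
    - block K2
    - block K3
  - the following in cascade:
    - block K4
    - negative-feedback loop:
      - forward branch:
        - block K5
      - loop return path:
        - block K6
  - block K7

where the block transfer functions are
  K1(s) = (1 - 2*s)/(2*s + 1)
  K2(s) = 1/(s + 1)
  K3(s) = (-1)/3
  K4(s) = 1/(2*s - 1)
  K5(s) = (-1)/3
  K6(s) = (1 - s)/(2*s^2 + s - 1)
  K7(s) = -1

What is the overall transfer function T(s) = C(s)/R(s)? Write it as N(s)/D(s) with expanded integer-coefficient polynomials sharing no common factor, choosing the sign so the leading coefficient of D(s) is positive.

The answer is (-36*s^4 - 72*s^3 - 43*s^2 + 13)/(36*s^4 + 78*s^3 + 30*s^2 - 24*s - 12).

Reasoning:
Step 1: series reduction of K1, K2, K3 gives (2*s - 1)/(6*s^2 + 9*s + 3)
Step 2: reduce the feedback loop with forward K5 and return K6 gives (-2*s^2 - s + 1)/(6*s^2 + 4*s - 4)
Step 3: reduce the series chain K4, [K5/(1+K5*K6)] gives (-s - 1)/(6*s^2 + 4*s - 4)
Step 4: combine (K1*K2*K3), (K4*[K5/(1+K5*K6)]), K7 in parallel, which is the overall transfer function T(s) = C(s)/R(s) in lowest terms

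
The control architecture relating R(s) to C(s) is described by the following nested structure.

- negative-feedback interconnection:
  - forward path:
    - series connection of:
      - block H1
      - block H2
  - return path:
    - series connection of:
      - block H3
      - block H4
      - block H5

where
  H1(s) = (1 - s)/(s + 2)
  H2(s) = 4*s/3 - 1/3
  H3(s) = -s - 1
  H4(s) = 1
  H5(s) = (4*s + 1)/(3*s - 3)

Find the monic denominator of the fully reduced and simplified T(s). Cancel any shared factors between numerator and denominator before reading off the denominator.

Step 1. reduce the series chain H1, H2, giving (-4*s^2 + 5*s - 1)/(3*s + 6)
Step 2. multiply H3, H4, H5 (series), giving (-4*s^2 - 5*s - 1)/(3*s - 3)
Step 3. collapse the loop ((H1*H2) forward, (H3*H4*H5) return), giving (-12*s^2 + 15*s - 3)/(16*s^3 + 16*s^2 + 8*s + 17)
That last expression is T(s), already simplified. Scaling its denominator by 1/16 (the reciprocal of the leading coefficient) yields the monic denominator.

Answer: s^3 + s^2 + s/2 + 17/16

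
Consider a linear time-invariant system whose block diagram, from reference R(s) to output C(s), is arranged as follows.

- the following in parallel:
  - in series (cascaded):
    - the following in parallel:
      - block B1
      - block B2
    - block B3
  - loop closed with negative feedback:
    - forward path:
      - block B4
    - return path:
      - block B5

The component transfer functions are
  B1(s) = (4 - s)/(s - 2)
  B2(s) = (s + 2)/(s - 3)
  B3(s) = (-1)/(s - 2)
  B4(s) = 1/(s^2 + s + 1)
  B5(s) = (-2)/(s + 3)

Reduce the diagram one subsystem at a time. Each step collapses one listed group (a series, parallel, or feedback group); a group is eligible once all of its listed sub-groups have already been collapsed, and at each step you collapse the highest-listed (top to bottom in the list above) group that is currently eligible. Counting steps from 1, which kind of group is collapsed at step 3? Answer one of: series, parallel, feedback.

Step 1. add B1, B2 (parallel)
Step 2. combine (B1+B2), B3 in series
Step 3. collapse the loop (B4 forward, B5 return)
Step 4. add ((B1+B2)*B3), [B4/(1+B4*B5)] (parallel)
At step 3 the group reduced is feedback.

Therefore the answer is feedback.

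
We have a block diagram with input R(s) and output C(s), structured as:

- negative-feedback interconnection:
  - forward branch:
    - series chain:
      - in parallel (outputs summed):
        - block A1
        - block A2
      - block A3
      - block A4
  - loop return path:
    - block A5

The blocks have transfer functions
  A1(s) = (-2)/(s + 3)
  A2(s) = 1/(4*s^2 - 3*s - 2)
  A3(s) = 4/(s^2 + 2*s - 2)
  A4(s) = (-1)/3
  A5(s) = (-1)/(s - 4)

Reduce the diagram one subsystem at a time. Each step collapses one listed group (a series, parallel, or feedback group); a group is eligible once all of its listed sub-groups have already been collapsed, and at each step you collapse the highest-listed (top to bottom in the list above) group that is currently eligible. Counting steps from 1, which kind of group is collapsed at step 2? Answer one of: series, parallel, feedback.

(1) combine A1, A2 in parallel
(2) multiply (A1+A2), A3, A4 (series)
(3) feedback reduction of ((A1+A2)*A3*A4), A5
At step 2 the group reduced is series.

Therefore the answer is series.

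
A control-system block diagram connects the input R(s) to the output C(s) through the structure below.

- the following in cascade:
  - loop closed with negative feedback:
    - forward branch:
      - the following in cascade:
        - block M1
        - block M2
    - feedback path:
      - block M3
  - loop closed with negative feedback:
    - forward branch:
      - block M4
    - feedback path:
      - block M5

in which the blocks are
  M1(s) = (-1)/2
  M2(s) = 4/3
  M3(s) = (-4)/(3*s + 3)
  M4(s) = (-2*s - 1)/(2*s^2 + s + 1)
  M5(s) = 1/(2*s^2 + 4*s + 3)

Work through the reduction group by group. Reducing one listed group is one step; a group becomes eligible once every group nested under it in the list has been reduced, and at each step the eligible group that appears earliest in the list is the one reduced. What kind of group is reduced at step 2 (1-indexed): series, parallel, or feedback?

Step 1. cascade M1, M2
Step 2. collapse the loop ((M1*M2) forward, M3 return)
Step 3. reduce the feedback loop with forward M4 and return M5
Step 4. combine [(M1*M2)/(1+(M1*M2)*M3)], [M4/(1+M4*M5)] in series
The group at step 2 is a feedback group.

Hence the answer: feedback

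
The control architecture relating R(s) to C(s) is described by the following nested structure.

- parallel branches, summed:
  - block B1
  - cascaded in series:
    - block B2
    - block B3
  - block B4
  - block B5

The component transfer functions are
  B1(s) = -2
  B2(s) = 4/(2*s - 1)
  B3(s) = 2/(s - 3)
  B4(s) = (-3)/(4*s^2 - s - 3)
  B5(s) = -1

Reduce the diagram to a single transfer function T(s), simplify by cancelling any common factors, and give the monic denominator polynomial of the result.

(1) combine B2, B3 in series: 8/(2*s^2 - 7*s + 3)
(2) combine B1, (B2*B3), B4, B5 in parallel: (-24*s^4 + 90*s^3 - 13*s^2 - 41*s - 6)/(8*s^4 - 30*s^3 + 13*s^2 + 18*s - 9)
T(s) is the step-2 result (common factors already cancelled). Leading coefficient of the denominator: 8. Divide through by 8 for the monic polynomial.

Final answer: s^4 - 15*s^3/4 + 13*s^2/8 + 9*s/4 - 9/8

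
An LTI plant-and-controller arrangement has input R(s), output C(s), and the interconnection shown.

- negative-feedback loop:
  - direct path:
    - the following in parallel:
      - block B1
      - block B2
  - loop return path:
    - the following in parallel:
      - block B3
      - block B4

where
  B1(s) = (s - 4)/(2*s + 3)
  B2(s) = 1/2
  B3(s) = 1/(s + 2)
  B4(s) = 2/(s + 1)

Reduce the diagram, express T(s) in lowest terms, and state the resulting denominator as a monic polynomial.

(1) add B1, B2 (parallel) -> (4*s - 5)/(4*s + 6)
(2) add B3, B4 (parallel) -> (3*s + 5)/(s^2 + 3*s + 2)
(3) collapse the loop ((B1+B2) forward, (B3+B4) return) -> (4*s^3 + 7*s^2 - 7*s - 10)/(4*s^3 + 30*s^2 + 31*s - 13)
The result of step 3 is T(s) in lowest terms. Its denominator has leading coefficient 4; dividing the denominator through by 4 makes it monic.

Therefore the answer is s^3 + 15*s^2/2 + 31*s/4 - 13/4.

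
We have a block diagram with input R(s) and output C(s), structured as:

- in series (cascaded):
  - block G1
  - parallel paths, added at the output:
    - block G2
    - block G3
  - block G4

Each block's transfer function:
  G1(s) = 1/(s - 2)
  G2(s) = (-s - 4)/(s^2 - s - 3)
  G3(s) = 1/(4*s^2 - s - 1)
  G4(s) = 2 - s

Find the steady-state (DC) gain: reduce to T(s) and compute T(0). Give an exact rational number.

The answer is -1/3.

Reasoning:
Step 1. combine G2, G3 in parallel = (-4*s^3 - 14*s^2 + 4*s + 1)/(4*s^4 - 5*s^3 - 12*s^2 + 4*s + 3)
Step 2. multiply G1, (G2+G3), G4 (series) = (4*s^3 + 14*s^2 - 4*s - 1)/(4*s^4 - 5*s^3 - 12*s^2 + 4*s + 3)
The step-2 result is T(s). Setting s = 0: T(0) = -1/3.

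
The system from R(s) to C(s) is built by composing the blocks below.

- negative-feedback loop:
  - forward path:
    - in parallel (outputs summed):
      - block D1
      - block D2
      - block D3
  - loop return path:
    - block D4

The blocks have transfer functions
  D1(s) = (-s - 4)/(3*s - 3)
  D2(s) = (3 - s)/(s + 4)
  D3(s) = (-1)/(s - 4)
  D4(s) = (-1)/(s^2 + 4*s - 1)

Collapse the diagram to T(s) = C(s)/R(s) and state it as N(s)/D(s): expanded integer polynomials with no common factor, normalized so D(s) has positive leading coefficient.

The answer is (-4*s^5 + s^4 + 22*s^3 - 105*s^2 + 498*s - 112)/(3*s^5 + 9*s^4 - 59*s^3 - 158*s^2 + 290*s - 160).

Reasoning:
[1] parallel reduction of D1, D2, D3 = (-4*s^3 + 17*s^2 - 50*s + 112)/(3*s^3 - 3*s^2 - 48*s + 48)
[2] collapse the loop ((D1+D2+D3) forward, D4 return); the result is T(s) itself (integer coefficients, no common factor, positive leading denominator coefficient)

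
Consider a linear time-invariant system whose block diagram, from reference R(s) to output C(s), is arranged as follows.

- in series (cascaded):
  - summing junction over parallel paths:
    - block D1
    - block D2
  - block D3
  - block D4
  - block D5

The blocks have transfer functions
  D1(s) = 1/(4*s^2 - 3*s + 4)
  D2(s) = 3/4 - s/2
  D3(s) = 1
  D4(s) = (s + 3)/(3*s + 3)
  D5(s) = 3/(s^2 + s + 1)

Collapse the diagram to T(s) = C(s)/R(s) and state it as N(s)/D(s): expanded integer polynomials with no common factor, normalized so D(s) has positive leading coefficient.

The answer is (-8*s^4 - 6*s^3 + 37*s^2 - 35*s + 48)/(16*s^5 + 20*s^4 + 24*s^3 + 24*s^2 + 20*s + 16).

Reasoning:
Step 1. sum the parallel branches D1, D2 -> (-8*s^3 + 18*s^2 - 17*s + 16)/(16*s^2 - 12*s + 16)
Step 2. combine (D1+D2), D3, D4, D5 in series, which is the overall transfer function T(s) = C(s)/R(s) in lowest terms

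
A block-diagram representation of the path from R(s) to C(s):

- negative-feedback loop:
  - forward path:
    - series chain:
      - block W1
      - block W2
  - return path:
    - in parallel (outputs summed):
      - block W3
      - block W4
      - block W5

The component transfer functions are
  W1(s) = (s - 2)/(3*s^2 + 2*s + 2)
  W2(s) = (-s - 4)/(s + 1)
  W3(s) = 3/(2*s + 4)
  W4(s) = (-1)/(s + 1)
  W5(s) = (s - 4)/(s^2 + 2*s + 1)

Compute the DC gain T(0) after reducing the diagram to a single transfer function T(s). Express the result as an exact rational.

(1) series reduction of W1, W2; result (-s^2 - 2*s + 8)/(3*s^3 + 5*s^2 + 4*s + 2)
(2) add W3, W4, W5 (parallel); result (3*s^2 - 4*s - 17)/(2*s^3 + 8*s^2 + 10*s + 4)
(3) apply the feedback formula to (W1*W2), (W3+W4+W5); result (-2*s^5 - 12*s^4 - 10*s^3 + 40*s^2 + 72*s + 32)/(6*s^6 + 34*s^5 + 75*s^4 + 96*s^3 + 125*s^2 + 38*s - 128)
The step-3 result is T(s). Setting s = 0: T(0) = 32/(-128) = -1/4.

Hence the answer: -1/4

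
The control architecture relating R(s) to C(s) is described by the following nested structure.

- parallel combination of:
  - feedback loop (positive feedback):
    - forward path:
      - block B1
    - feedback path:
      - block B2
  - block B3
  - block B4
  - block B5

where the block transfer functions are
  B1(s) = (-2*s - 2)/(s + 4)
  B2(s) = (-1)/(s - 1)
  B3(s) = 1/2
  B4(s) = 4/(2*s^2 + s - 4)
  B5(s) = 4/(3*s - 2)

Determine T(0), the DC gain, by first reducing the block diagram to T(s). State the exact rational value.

Step 1. collapse the loop (B1 forward, B2 return) -> (2 - 2*s^2)/(s^2 + s - 6)
Step 2. add [B1/(1-B1*B2)], B3, B4, B5 (parallel) -> (-18*s^5 + 25*s^4 + 77*s^3 - 148*s^2 - 204*s + 272)/(12*s^5 + 10*s^4 - 102*s^3 + 184*s - 96)
That last expression is T(s); at s = 0 only the constant terms survive, so T(0) = 272/(-96) = -17/6.

Final answer: -17/6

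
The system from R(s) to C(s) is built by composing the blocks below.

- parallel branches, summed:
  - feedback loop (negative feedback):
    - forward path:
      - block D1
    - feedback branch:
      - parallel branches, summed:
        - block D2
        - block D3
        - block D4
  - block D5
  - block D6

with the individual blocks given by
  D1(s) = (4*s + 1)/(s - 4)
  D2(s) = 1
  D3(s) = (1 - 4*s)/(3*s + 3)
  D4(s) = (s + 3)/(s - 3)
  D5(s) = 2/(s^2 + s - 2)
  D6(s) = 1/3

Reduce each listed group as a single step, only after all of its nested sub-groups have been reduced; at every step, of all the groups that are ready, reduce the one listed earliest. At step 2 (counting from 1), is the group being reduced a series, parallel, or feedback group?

Step 1: combine D2, D3, D4 in parallel
Step 2: close the feedback loop around D1, (D2+D3+D4)
Step 3: combine [D1/(1+D1*(D2+D3+D4))], D5, D6 in parallel
At step 2 the group reduced is feedback.

Final answer: feedback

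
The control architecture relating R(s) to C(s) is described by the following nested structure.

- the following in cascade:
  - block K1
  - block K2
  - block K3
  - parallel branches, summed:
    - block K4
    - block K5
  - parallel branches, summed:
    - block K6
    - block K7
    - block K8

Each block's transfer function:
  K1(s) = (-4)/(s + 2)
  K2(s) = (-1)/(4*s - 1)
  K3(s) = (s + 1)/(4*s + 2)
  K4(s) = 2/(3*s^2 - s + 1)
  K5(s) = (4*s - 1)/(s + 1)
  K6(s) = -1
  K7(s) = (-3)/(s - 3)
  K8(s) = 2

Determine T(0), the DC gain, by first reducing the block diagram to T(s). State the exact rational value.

Step 1. reduce the parallel group K4, K5, giving (12*s^3 - 7*s^2 + 7*s + 1)/(3*s^3 + 2*s^2 + 1)
Step 2. parallel reduction of K6, K7, K8, giving (s - 6)/(s - 3)
Step 3. multiply K1, K2, K3, (K4+K5), (K6+K7+K8) (series), giving (24*s^4 - 158*s^3 + 98*s^2 - 82*s - 12)/(24*s^6 - 26*s^5 - 139*s^4 + 12*s^3 - 22*s^2 - 17*s + 6)
Step 3 gives the overall T(s). Then T(0) = -12/6 = -2.

Answer: -2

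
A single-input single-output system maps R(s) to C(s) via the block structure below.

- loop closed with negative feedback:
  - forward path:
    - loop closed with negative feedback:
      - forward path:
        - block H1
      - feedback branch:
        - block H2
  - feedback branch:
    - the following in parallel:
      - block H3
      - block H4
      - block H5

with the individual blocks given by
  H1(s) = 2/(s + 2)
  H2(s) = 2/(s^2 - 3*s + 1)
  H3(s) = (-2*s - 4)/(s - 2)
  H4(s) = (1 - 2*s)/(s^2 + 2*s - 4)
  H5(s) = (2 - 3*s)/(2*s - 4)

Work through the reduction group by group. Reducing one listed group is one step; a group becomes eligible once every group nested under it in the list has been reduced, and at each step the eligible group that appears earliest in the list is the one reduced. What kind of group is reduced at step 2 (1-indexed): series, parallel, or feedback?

Step 1 - feedback reduction of H1, H2
Step 2 - combine H3, H4, H5 in parallel
Step 3 - collapse the loop ([H1/(1+H1*H2)] forward, (H3+H4+H5) return)
At step 2 the group reduced is parallel.

Final answer: parallel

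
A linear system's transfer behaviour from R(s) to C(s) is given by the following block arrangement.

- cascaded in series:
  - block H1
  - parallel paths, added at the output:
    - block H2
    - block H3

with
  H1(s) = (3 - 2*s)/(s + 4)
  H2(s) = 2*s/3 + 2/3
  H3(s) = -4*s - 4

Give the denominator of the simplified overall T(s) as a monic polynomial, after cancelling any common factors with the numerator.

The answer is s + 4.

Reasoning:
1. add H2, H3 (parallel) = -10*s/3 - 10/3
2. series reduction of H1, (H2+H3) = (20*s^2 - 10*s - 30)/(3*s + 12)
Step 2 gives the fully reduced T(s), with no common factor left to cancel. The denominator's leading coefficient is 3, so divide each of its coefficients by 3 to get the monic form.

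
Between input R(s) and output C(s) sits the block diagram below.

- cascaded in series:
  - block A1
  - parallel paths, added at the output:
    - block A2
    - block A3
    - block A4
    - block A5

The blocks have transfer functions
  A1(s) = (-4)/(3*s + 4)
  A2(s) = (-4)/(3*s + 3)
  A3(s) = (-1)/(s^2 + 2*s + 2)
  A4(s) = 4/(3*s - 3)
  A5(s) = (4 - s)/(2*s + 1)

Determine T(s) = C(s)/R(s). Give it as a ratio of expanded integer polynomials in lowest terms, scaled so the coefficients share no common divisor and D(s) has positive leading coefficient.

Step 1 - add A2, A3, A4, A5 (parallel) gives (-3*s^5 + 6*s^4 + 31*s^3 + 55*s^2 + 36*s - 5)/(6*s^5 + 15*s^4 + 12*s^3 - 9*s^2 - 18*s - 6)
Step 2 - combine A1, (A2+A3+A4+A5) in series, which is the overall transfer function T(s) = C(s)/R(s) in lowest terms

Hence the answer: (12*s^5 - 24*s^4 - 124*s^3 - 220*s^2 - 144*s + 20)/(18*s^6 + 69*s^5 + 96*s^4 + 21*s^3 - 90*s^2 - 90*s - 24)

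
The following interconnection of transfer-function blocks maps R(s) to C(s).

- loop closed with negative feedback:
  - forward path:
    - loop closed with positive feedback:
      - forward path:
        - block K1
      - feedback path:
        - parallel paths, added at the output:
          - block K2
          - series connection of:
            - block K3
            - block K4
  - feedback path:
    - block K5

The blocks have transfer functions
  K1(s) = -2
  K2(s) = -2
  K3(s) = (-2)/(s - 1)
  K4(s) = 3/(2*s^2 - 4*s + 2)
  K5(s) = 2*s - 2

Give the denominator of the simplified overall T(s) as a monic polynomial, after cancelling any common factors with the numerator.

Step 1: multiply K3, K4 (series) = (-3)/(s^3 - 3*s^2 + 3*s - 1)
Step 2: combine K2, (K3*K4) in parallel = (-2*s^3 + 6*s^2 - 6*s - 1)/(s^3 - 3*s^2 + 3*s - 1)
Step 3: reduce the feedback loop with forward K1 and return (K2+(K3*K4)) = (2*s^3 - 6*s^2 + 6*s - 2)/(3*s^3 - 9*s^2 + 9*s + 3)
Step 4: collapse the loop ([K1/(1-K1*(K2+(K3*K4)))] forward, K5 return) = (2*s^3 - 6*s^2 + 6*s - 2)/(4*s^4 - 13*s^3 + 15*s^2 - 7*s + 7)
That last expression is T(s), already simplified. Scaling its denominator by 1/4 (the reciprocal of the leading coefficient) yields the monic denominator.

Final answer: s^4 - 13*s^3/4 + 15*s^2/4 - 7*s/4 + 7/4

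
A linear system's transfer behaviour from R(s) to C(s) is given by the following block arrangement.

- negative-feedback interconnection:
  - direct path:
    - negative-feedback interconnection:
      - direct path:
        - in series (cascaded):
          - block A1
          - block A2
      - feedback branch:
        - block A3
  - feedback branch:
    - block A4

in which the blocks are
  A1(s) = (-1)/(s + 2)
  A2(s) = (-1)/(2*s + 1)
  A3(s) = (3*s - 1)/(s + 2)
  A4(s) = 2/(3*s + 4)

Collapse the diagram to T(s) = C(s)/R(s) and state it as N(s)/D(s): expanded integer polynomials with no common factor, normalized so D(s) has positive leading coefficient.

First reduce the diagram to T(s).

1. combine A1, A2 in series -> 1/(2*s^2 + 5*s + 2)
2. feedback reduction of (A1*A2), A3 -> (s + 2)/(2*s^3 + 9*s^2 + 15*s + 3)
3. reduce the feedback loop with forward [(A1*A2)/(1+(A1*A2)*A3)] and return A4: this yields T(s), and no further normalization is needed

Answer: (3*s^2 + 10*s + 8)/(6*s^4 + 35*s^3 + 81*s^2 + 71*s + 16)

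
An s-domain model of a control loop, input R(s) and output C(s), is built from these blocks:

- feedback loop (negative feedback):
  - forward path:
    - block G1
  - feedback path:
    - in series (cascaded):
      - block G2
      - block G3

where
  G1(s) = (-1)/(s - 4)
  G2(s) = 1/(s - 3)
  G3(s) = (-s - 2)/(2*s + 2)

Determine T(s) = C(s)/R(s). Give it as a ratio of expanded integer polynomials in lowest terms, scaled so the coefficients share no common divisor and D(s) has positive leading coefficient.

Answer: (-2*s^2 + 4*s + 6)/(2*s^3 - 12*s^2 + 11*s + 26)

Working:
(1) combine G2, G3 in series; result (-s - 2)/(2*s^2 - 4*s - 6)
(2) feedback reduction of G1, (G2*G3); the result is T(s) itself (integer coefficients, no common factor, positive leading denominator coefficient)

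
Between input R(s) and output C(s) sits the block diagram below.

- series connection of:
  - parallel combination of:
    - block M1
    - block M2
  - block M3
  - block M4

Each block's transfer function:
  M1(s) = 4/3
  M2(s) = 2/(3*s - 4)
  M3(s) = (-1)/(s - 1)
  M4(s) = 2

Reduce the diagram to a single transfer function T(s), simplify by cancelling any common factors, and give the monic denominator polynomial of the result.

Step 1: parallel reduction of M1, M2: (12*s - 10)/(9*s - 12)
Step 2: series reduction of (M1+M2), M3, M4: (20 - 24*s)/(9*s^2 - 21*s + 12)
No further cancellation is possible in the step-2 result, so that is T(s). Its denominator becomes monic after dividing by the leading coefficient 9.

Hence the answer: s^2 - 7*s/3 + 4/3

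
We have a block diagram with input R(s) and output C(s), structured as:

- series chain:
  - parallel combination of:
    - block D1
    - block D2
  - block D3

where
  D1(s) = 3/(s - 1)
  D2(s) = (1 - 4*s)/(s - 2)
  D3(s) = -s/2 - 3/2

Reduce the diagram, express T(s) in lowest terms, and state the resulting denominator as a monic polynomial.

First reduce the diagram to T(s).

Step 1 - combine D1, D2 in parallel, giving (-4*s^2 + 8*s - 7)/(s^2 - 3*s + 2)
Step 2 - combine (D1+D2), D3 in series, giving (4*s^3 + 4*s^2 - 17*s + 21)/(2*s^2 - 6*s + 4)
T(s) is the step-2 result (common factors already cancelled). Leading coefficient of the denominator: 2. Divide through by 2 for the monic polynomial.

Answer: s^2 - 3*s + 2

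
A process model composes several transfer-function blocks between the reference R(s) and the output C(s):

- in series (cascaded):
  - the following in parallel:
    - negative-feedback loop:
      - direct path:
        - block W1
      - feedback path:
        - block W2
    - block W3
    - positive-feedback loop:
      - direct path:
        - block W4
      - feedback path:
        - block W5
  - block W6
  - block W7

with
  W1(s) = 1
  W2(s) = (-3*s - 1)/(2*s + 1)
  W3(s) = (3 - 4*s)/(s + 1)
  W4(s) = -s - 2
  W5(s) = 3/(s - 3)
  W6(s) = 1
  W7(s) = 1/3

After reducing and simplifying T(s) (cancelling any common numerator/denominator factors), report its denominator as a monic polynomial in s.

[1] collapse the loop (W1 forward, W2 return) gives (-2*s - 1)/s
[2] collapse the loop (W4 forward, W5 return) gives (-s^2 + s + 6)/(4*s + 3)
[3] parallel reduction of [W1/(1+W1*W2)], W3, [W4/(1-W4*W5)] gives (-s^4 - 24*s^3 - 11*s^2 + 2*s - 3)/(4*s^3 + 7*s^2 + 3*s)
[4] series reduction of ([W1/(1+W1*W2)]+W3+[W4/(1-W4*W5)]), W6, W7 gives (-s^4 - 24*s^3 - 11*s^2 + 2*s - 3)/(12*s^3 + 21*s^2 + 9*s)
T(s) is the step-4 result (common factors already cancelled). Leading coefficient of the denominator: 12. Divide through by 12 for the monic polynomial.

Hence the answer: s^3 + 7*s^2/4 + 3*s/4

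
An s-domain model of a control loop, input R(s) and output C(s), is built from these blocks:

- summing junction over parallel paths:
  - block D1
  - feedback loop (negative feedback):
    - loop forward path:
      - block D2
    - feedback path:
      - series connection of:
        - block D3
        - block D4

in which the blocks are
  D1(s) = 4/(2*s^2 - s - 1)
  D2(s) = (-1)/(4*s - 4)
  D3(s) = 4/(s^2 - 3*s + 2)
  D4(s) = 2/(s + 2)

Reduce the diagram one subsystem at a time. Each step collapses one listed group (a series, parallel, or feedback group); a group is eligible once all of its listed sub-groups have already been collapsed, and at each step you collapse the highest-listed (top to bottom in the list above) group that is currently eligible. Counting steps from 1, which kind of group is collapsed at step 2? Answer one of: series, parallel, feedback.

Step 1 - cascade D3, D4
Step 2 - close the feedback loop around D2, (D3*D4)
Step 3 - parallel reduction of D1, [D2/(1+D2*(D3*D4))]
At step 2 the group reduced is feedback.

Answer: feedback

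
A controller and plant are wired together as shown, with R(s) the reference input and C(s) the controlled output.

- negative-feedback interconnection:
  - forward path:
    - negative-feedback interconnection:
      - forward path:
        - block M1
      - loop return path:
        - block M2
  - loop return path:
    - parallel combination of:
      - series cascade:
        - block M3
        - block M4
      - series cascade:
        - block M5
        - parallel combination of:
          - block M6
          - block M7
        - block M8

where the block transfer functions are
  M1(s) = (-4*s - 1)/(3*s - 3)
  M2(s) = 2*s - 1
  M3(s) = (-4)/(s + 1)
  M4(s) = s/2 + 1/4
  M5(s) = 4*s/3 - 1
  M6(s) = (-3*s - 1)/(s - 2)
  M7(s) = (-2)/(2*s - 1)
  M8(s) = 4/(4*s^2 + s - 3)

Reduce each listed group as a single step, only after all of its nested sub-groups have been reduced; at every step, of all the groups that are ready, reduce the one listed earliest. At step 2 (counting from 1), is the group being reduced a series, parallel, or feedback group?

[1] feedback reduction of M1, M2
[2] combine M3, M4 in series
[3] sum the parallel branches M6, M7
[4] series reduction of M5, (M6+M7), M8
[5] combine (M3*M4), (M5*(M6+M7)*M8) in parallel
[6] reduce the feedback loop with forward [M1/(1+M1*M2)] and return ((M3*M4)+(M5*(M6+M7)*M8))
Step 2 collapses a series group.

Answer: series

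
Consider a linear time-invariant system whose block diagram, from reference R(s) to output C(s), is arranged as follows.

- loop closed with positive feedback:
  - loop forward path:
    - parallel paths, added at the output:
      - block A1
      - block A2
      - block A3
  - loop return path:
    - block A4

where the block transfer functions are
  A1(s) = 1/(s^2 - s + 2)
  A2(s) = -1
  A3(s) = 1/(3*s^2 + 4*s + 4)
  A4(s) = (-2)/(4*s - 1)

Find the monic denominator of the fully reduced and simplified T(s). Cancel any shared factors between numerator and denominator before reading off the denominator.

[1] parallel reduction of A1, A2, A3 = (-3*s^4 - s^3 - 2*s^2 - s - 2)/(3*s^4 + s^3 + 6*s^2 + 4*s + 8)
[2] close the feedback loop around (A1+A2+A3), A4 = (-12*s^5 - s^4 - 7*s^3 - 2*s^2 - 7*s + 2)/(12*s^5 - 5*s^4 + 21*s^3 + 6*s^2 + 26*s - 12)
The result of step 2 is T(s) in lowest terms. Its denominator has leading coefficient 12; dividing the denominator through by 12 makes it monic.

Final answer: s^5 - 5*s^4/12 + 7*s^3/4 + s^2/2 + 13*s/6 - 1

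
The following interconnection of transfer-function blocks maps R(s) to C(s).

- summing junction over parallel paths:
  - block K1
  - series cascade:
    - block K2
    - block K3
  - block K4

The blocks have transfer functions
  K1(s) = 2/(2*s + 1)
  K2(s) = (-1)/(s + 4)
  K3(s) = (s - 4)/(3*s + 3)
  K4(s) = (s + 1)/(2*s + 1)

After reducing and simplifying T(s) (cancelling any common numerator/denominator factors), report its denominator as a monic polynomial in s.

Step 1 - series reduction of K2, K3 gives (4 - s)/(3*s^2 + 15*s + 12)
Step 2 - parallel reduction of K1, (K2*K3), K4 gives (3*s^3 + 22*s^2 + 64*s + 40)/(6*s^3 + 33*s^2 + 39*s + 12)
No further cancellation is possible in the step-2 result, so that is T(s). Its denominator becomes monic after dividing by the leading coefficient 6.

Final answer: s^3 + 11*s^2/2 + 13*s/2 + 2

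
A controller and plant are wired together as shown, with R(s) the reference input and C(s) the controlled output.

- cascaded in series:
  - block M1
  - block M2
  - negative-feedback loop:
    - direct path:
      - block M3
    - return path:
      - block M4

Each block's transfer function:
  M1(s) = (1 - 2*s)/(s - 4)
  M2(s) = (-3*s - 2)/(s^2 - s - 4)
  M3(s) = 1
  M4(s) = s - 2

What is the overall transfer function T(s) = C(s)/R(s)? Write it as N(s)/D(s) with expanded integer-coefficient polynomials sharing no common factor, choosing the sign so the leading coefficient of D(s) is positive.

Answer: (6*s^2 + s - 2)/(s^4 - 6*s^3 + 5*s^2 + 16*s - 16)

Working:
Step 1 - feedback reduction of M3, M4 -> 1/(s - 1)
Step 2 - series reduction of M1, M2, [M3/(1+M3*M4)] - this is the overall T(s), already in the required normalized form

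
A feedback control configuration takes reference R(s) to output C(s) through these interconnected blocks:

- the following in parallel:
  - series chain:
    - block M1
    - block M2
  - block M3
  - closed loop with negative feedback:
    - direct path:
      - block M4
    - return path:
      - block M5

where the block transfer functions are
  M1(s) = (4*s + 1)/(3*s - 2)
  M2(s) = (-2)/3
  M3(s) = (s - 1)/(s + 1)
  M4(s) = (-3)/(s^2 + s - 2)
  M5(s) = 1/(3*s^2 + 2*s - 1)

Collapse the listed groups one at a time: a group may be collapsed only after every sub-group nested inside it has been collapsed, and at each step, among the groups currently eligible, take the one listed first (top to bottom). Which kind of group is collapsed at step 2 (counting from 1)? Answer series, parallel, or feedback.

Step 1. combine M1, M2 in series
Step 2. reduce the feedback loop with forward M4 and return M5
Step 3. parallel reduction of (M1*M2), M3, [M4/(1+M4*M5)]
Step 2 collapses a feedback group.

Answer: feedback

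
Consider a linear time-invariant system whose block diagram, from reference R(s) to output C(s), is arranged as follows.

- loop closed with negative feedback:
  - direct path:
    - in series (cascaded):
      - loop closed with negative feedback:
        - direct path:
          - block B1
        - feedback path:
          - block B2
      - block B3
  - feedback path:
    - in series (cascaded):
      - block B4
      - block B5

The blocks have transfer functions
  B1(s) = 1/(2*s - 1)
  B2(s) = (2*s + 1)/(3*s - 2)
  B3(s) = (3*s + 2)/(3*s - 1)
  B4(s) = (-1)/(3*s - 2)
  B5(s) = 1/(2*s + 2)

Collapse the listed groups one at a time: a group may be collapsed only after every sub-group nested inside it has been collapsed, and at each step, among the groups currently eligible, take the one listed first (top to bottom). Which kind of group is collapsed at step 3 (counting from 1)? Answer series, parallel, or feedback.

The answer is series.

Reasoning:
Step 1 - reduce the feedback loop with forward B1 and return B2
Step 2 - series reduction of [B1/(1+B1*B2)], B3
Step 3 - cascade B4, B5
Step 4 - reduce the feedback loop with forward ([B1/(1+B1*B2)]*B3) and return (B4*B5)
Step 3: series.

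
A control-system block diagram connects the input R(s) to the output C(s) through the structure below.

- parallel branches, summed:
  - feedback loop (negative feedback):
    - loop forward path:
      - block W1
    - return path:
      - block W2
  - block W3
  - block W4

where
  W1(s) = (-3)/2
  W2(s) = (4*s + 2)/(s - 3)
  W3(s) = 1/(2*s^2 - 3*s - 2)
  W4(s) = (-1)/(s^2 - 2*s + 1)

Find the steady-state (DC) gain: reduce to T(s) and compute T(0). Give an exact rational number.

Answer: -9/4

Working:
[1] reduce the feedback loop with forward W1 and return W2, giving (3*s - 9)/(10*s + 12)
[2] combine [W1/(1+W1*W2)], W3, W4 in parallel, giving (6*s^5 - 39*s^4 + 71*s^3 - 53*s^2 + 27*s + 54)/(20*s^5 - 46*s^4 - 24*s^3 + 82*s^2 - 8*s - 24)
The step-2 result is T(s). Setting s = 0: T(0) = 54/(-24) = -9/4.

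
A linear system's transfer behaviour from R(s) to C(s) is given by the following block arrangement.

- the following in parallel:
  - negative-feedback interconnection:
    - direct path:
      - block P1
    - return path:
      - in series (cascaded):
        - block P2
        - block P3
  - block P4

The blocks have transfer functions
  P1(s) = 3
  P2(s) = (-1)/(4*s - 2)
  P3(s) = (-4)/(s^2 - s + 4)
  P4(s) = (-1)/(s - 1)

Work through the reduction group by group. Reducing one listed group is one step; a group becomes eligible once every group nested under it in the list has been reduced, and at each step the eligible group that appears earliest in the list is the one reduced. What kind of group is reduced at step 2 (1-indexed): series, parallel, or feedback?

Reducing step by step:

1. cascade P2, P3
2. reduce the feedback loop with forward P1 and return (P2*P3)
3. add [P1/(1+P1*(P2*P3))], P4 (parallel)
At step 2 the group reduced is feedback.

Answer: feedback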